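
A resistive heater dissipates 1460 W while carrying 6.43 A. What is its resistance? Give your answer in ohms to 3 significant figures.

35.3 Ω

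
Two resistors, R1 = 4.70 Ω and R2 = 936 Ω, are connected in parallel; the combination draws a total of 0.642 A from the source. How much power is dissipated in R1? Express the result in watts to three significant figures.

Only the total current is stated, so first find the parallel equivalent to get the voltage across the combination.
1/R_eq = 1/4.70 + 1/936 ⇒ R_eq = 4.677 Ω
V = I_total × R_eq = 0.6420 × 4.677 = 3.002 V
P_R1 = V² / R1 = (3.002)² / 4.70 = 1.918 W

1.92 W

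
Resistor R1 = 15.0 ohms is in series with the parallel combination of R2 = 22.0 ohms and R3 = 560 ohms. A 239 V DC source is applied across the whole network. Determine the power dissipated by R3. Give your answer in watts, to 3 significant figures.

34.9 W

Reduce the parallel pair to R_p first; the network is then a simple series string.
R_p = (22.0×560)/(22.0+560) = 21.17 Ω
R_total = 15.0 + 21.17 = 36.17 Ω
I = V / R_total = 239 / 36.17 = 6.608 A
Voltage across the parallel pair: V_p = I × R_p = 6.608 × 21.17 = 139.9 V
R3 sees V_p directly, so P = V_p² / R3.
P_R3 = (139.9)² / 560 = 34.94 W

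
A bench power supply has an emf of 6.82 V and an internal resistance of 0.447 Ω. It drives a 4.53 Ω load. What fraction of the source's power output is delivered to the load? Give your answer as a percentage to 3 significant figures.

91.0 %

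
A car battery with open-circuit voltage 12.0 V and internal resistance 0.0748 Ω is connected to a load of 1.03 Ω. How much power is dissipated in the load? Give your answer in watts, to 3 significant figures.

Load and internal resistance form a series loop — compute the loop current, then the load power via I²R.
I = ε / (r + R) = 12.0 / (0.0748 + 1.03) = 10.86 A
P_load = I² R = (10.86)² × 1.03 = 121.5 W

122 W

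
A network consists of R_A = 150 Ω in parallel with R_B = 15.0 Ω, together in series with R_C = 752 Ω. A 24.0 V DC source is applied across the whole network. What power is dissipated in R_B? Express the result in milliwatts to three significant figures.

Combine R_A and R_B into their parallel equivalent first, reducing the network to two series resistors.
R_p = (150×15.0)/(150+15.0) = 13.64 Ω
R_total = R_p + 752 = 13.64 + 752 = 765.6 Ω
I = V / R_total = 24.0 / 765.6 = 0.03135 A
Voltage across the parallel pair: V_p = I × R_p = 0.03135 × 13.64 = 0.4275 V
Use P = V²/R for R_B with V = V_p.
P_R_B = (0.4275)² / 15.0 = 0.01218 W

12.2 mW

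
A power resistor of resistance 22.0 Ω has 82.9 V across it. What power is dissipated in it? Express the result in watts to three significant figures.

Voltage and resistance are given, so P = V²/R is the one-step route.
P = (82.9 V)² / 22.0 Ω = 312.4 W

312 W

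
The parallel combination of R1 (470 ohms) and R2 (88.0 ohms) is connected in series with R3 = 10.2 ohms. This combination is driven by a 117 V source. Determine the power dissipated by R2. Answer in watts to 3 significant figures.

120 W

Combine R1 and R2 into their parallel equivalent first, reducing the network to two series resistors.
R_p = (470×88.0)/(470+88.0) = 74.12 Ω
R_total = R_p + 10.2 = 74.12 + 10.2 = 84.32 Ω
I = V / R_total = 117 / 84.32 = 1.388 A
Voltage across the parallel pair: V_p = I × R_p = 1.388 × 74.12 = 102.8 V
R2 has V_p across it, so P = V_p²/R2.
P_R2 = (102.8)² / 88.0 = 120.2 W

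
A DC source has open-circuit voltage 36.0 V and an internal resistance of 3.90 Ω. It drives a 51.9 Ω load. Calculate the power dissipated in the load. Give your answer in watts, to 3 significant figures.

21.6 W

Load and internal resistance form a series loop — compute the loop current, then the load power via I²R.
I = ε / (r + R) = 36.0 / (3.90 + 51.9) = 0.6452 A
P_load = I² R = (0.6452)² × 51.9 = 21.60 W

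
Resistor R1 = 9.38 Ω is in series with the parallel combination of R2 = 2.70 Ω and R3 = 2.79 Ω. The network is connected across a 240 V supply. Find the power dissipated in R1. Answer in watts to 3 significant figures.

4670 W

First combine the parallel branches into one equivalent R_p, then R1 + R_p is a series pair.
R_p = (2.70×2.79)/(2.70+2.79) = 1.372 Ω
R_total = 9.38 + 1.372 = 10.75 Ω
I = V / R_total = 240 / 10.75 = 22.32 A
R1 carries the full series current, so P = I²R.
P_R1 = (22.32)² × 9.38 = 4673 W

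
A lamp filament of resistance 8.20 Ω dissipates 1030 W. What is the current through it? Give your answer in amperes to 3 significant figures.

Inverting the appropriate power form: I = √(P / R).
I = √(1030 / 8.20) = 11.21 A

11.2 A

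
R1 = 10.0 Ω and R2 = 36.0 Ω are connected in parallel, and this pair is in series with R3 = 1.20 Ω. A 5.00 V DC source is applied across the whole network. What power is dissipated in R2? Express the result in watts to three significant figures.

0.522 W

Collapse the R1‖R2 pair into one equivalent R_p; then R_p and R3 form a series string.
R_p = (10.0×36.0)/(10.0+36.0) = 7.826 Ω
R_total = R_p + 1.20 = 7.826 + 1.20 = 9.026 Ω
I = V / R_total = 5.00 / 9.026 = 0.5539 A
Voltage across the parallel pair: V_p = I × R_p = 0.5539 × 7.826 = 4.335 V
R2 has V_p across it, so P = V_p²/R2.
P_R2 = (4.335)² / 36.0 = 0.5221 W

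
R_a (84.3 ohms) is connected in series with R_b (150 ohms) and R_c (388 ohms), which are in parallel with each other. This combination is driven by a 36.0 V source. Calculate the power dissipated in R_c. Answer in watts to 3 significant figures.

First combine the parallel branches into one equivalent R_p, then R_a + R_p is a series pair.
R_p = (150×388)/(150+388) = 108.2 Ω
R_total = 84.3 + 108.2 = 192.5 Ω
I = V / R_total = 36.0 / 192.5 = 0.1870 A
Voltage across the parallel pair: V_p = I × R_p = 0.1870 × 108.2 = 20.23 V
R_c sees V_p directly, so P = V_p² / R_c.
P_R_c = (20.23)² / 388 = 1.055 W

1.06 W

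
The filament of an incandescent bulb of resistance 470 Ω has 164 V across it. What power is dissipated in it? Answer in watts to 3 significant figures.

57.2 W

With V across and R both known, P = V²/R gives the dissipation directly.
P = (164 V)² / 470 Ω = 57.23 W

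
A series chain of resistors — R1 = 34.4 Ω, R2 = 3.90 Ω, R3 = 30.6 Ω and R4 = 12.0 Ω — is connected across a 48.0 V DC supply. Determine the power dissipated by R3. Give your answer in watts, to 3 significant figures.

10.8 W

Since the resistors are in series they all carry the loop current I = V/R_total; the power in any one is I²R.
R_total = 34.4 + 3.90 + 30.6 + 12.0 = 80.90 Ω
I = V / R_total = 48.0 / 80.90 = 0.5933 A
P_R3 = I² × R3 = (0.5933)² × 30.6 = 10.77 W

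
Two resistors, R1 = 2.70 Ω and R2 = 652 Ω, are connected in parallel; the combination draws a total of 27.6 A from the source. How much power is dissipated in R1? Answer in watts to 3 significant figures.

2040 W

Only the total current is stated, so first find the parallel equivalent to get the voltage across the combination.
1/R_eq = 1/2.70 + 1/652 ⇒ R_eq = 2.689 Ω
V = I_total × R_eq = 27.60 × 2.689 = 74.21 V
P_R1 = V² / R1 = (74.21)² / 2.70 = 2040 W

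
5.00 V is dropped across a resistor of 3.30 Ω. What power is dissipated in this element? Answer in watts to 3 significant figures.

7.58 W

Voltage and resistance are given, so P = V²/R is the one-step route.
P = (5.00 V)² / 3.30 Ω = 7.576 W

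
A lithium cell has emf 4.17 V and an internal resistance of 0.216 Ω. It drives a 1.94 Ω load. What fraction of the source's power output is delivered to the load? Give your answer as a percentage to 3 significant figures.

η = P_load/(P_load+P_int) = I²R/(I²R+I²r) = R/(R+r) — the I² cancels for series elements.
η = R / (R + r) = 1.94 / (1.94 + 0.216) = 0.8998

90.0 %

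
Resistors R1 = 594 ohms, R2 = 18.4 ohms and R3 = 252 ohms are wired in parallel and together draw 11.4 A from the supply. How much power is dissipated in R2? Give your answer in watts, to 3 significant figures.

1960 W

We need the common branch voltage; get it from I_total × R_eq, then P = V²/R for the branch.
1/R_eq = 1/594 + 1/18.4 + 1/252 ⇒ R_eq = 16.67 Ω
V = I_total × R_eq = 11.40 × 16.67 = 190.0 V
P_R2 = V² / R2 = (190.0)² / 18.4 = 1962 W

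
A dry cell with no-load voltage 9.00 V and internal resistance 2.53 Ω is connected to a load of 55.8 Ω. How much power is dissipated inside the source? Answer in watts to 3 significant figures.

0.0602 W

The source's internal resistance is just another series element carrying I; its dissipation is I²r.
I = ε / (r + R) = 9.00 / (2.53 + 55.8) = 0.1543 A
P_int = I² r = (0.1543)² × 2.53 = 0.06023 W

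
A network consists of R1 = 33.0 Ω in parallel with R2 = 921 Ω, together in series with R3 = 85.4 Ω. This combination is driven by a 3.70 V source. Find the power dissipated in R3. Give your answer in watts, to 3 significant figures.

0.0850 W

First find R_p for the parallel pair, then treat R_p + R3 as a series loop.
R_p = (33.0×921)/(33.0+921) = 31.86 Ω
R_total = R_p + 85.4 = 31.86 + 85.4 = 117.3 Ω
I = V / R_total = 3.70 / 117.3 = 0.03155 A
All the supply current flows through R3; use P = I²R3.
P_R3 = (0.03155)² × 85.4 = 0.08503 W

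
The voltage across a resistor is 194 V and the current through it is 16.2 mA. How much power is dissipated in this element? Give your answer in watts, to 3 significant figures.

3.14 W

Both the voltage across and the current through the element are known, so P = V I applies directly.
P = 194 V × 0.01620 A = 3.143 W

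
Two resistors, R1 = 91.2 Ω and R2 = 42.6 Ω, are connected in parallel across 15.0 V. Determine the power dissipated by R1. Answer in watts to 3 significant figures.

2.47 W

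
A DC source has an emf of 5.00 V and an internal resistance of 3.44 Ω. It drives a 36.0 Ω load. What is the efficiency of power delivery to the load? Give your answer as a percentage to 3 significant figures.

91.3 %

Efficiency is P_load / P_total. With a series r and R sharing the same I, P = I²R for each, so η = R/(R+r).
η = R / (R + r) = 36.0 / (36.0 + 3.44) = 0.9128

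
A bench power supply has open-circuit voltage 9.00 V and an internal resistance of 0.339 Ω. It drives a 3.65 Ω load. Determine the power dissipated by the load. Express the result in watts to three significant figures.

18.6 W

The internal resistance and the load are in series, so the same I flows through both; get I from ε/(r+R), then I²R for the load.
I = ε / (r + R) = 9.00 / (0.339 + 3.65) = 2.256 A
P_load = I² R = (2.256)² × 3.65 = 18.58 W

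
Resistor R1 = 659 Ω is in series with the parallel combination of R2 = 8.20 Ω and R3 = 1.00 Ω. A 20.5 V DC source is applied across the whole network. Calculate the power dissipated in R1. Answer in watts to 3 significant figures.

0.636 W

Collapse R2‖R3 to a single equivalent, reducing the network to two series elements.
R_p = (8.20×1.00)/(8.20+1.00) = 0.8913 Ω
R_total = 659 + 0.8913 = 659.9 Ω
I = V / R_total = 20.5 / 659.9 = 0.03107 A
All the current flows through R1; use P = I²R.
P_R1 = (0.03107)² × 659 = 0.6360 W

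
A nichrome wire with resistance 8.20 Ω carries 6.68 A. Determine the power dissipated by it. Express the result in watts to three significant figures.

366 W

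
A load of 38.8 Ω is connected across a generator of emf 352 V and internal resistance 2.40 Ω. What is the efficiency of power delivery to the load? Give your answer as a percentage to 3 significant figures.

94.2 %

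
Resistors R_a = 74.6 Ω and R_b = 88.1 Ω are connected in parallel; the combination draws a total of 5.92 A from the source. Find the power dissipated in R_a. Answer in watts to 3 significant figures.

767 W

We need the common branch voltage; get it from I_total × R_eq, then P = V²/R for the branch.
1/R_eq = 1/74.6 + 1/88.1 ⇒ R_eq = 40.39 Ω
V = I_total × R_eq = 5.920 × 40.39 = 239.1 V
P_R_a = V² / R_a = (239.1)² / 74.6 = 766.6 W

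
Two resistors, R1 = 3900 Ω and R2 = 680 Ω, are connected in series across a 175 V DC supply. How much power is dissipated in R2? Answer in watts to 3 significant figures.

Series elements share the same current, so find I first, then use P = I²R.
R_total = 3900 + 680 = 4580 Ω
I = V / R_total = 175 / 4580 = 0.03821 A
P_R2 = I² × R2 = (0.03821)² × 680 = 0.9928 W

0.993 W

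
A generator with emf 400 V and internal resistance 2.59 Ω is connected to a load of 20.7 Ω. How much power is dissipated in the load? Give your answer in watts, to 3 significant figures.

6110 W

Find the circuit current first, then P = I²R for the load (series elements share I).
I = ε / (r + R) = 400 / (2.59 + 20.7) = 17.17 A
P_load = I² R = (17.17)² × 20.7 = 6106 W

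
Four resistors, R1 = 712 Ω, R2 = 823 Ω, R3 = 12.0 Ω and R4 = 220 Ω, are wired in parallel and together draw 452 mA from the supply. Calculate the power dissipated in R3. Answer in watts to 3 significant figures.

Only the total current is stated, so first find the parallel equivalent to get the voltage across the combination.
1/R_eq = 1/712 + 1/823 + 1/12.0 + 1/220 ⇒ R_eq = 11.05 Ω
V = I_total × R_eq = 0.4520 × 11.05 = 4.995 V
P_R3 = V² / R3 = (4.995)² / 12.0 = 2.079 W

2.08 W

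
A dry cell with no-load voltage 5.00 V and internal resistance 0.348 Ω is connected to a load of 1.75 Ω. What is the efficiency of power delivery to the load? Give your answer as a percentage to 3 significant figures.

83.4 %

Both r and R carry the same current, so the power split is just the resistance split: η = R/(R+r).
η = R / (R + r) = 1.75 / (1.75 + 0.348) = 0.8341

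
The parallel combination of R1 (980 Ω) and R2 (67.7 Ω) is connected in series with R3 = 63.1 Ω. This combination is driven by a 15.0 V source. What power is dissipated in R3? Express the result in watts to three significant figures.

First find R_p for the parallel pair, then treat R_p + R3 as a series loop.
R_p = (980×67.7)/(980+67.7) = 63.33 Ω
R_total = R_p + 63.1 = 63.33 + 63.1 = 126.4 Ω
I = V / R_total = 15.0 / 126.4 = 0.1186 A
R3 carries the full series current, so P = I²R.
P_R3 = (0.1186)² × 63.1 = 0.8883 W

0.888 W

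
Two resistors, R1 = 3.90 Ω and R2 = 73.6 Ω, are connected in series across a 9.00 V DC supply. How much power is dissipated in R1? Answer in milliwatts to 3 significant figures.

52.6 mW

The current is common to all series resistors; compute it, then apply P = I²R for the target.
R_total = 3.90 + 73.6 = 77.50 Ω
I = V / R_total = 9.00 / 77.50 = 0.1161 A
P_R1 = I² × R1 = (0.1161)² × 3.90 = 0.05260 W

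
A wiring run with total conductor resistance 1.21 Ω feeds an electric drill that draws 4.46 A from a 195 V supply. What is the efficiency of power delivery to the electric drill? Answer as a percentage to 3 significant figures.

The wiring run carries the full 4.46 A.
P_line = I² R_line = (4.460)² × 1.21 = 24.07 W
P_source = V I = 195 × 4.460 = 869.7 W; P_load = 845.6 W
η = P_load / P_source = 845.6 / 869.7 = 0.9723

97.2 %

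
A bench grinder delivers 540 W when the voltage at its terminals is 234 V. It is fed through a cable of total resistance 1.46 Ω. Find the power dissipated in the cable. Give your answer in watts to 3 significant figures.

7.78 W

Only the current and the line resistance are needed for the I²R loss.
I = P / V = 540 / 234 = 2.308 A through the cable.
P_line = I² R_line = (2.308)² × 1.46 = 7.775 W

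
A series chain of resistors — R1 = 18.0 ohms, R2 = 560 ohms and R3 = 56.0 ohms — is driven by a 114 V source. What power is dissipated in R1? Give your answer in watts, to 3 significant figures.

0.582 W

The current is common to all series resistors; compute it, then apply P = I²R for the target.
R_total = 18.0 + 560 + 56.0 = 634.0 Ω
I = V / R_total = 114 / 634.0 = 0.1798 A
P_R1 = I² × R1 = (0.1798)² × 18.0 = 0.5820 W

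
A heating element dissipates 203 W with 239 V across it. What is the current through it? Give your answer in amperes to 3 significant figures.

0.849 A

From P = V I = I²R = V²/R, with the two given quantities we get I = P / V.
I = 203 / 239 = 0.8494 A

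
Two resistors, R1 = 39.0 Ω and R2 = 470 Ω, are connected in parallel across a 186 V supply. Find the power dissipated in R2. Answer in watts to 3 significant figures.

73.6 W

Each parallel branch sees the full supply voltage, so P = V²/R applies directly to the target branch.
P_R2 = V² / R2 = (186)² / 470 Ω = 73.61 W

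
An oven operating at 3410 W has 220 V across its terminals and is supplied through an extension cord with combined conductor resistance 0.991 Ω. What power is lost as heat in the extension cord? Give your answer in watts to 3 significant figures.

The extension cord is a series resistance carrying the load current; its dissipation is I²R_line.
I = P / V = 3410 / 220 = 15.50 A through the extension cord.
P_line = I² R_line = (15.50)² × 0.991 = 238.1 W

238 W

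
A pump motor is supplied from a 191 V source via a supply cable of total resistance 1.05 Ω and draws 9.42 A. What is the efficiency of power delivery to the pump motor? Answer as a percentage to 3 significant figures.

94.8 %

The supply cable carries the full 9.42 A.
P_line = I² R_line = (9.420)² × 1.05 = 93.17 W
P_source = V I = 191 × 9.420 = 1799 W; P_load = 1706 W
η = P_load / P_source = 1706 / 1799 = 0.9482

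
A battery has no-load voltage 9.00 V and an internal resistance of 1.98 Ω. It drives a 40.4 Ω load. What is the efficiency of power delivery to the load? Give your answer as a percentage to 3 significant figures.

95.3 %

Efficiency is P_load / P_total. With a series r and R sharing the same I, P = I²R for each, so η = R/(R+r).
η = R / (R + r) = 40.4 / (40.4 + 1.98) = 0.9533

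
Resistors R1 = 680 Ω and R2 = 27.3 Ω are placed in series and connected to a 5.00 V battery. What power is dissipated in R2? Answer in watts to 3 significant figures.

Series elements share the same current, so find I first, then use P = I²R.
R_total = 680 + 27.3 = 707.3 Ω
I = V / R_total = 5.00 / 707.3 = 0.007069 A
P_R2 = I² × R2 = (0.007069)² × 27.3 = 0.001364 W

0.00136 W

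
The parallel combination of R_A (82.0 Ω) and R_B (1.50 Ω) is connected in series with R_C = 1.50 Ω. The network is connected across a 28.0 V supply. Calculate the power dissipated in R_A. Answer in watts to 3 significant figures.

Reduce the parallel combination to a single R_p; the circuit then becomes R_p in series with the remaining resistor.
R_p = (82.0×1.50)/(82.0+1.50) = 1.473 Ω
R_total = R_p + 1.50 = 1.473 + 1.50 = 2.973 Ω
I = V / R_total = 28.0 / 2.973 = 9.418 A
Voltage across the parallel pair: V_p = I × R_p = 9.418 × 1.473 = 13.87 V
R_A sits across V_p; its power is V_p²/R.
P_R_A = (13.87)² / 82.0 = 2.347 W

2.35 W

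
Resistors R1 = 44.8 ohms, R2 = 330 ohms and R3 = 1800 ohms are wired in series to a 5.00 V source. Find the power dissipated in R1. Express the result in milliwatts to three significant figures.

0.237 mW

The current is common to all series resistors; compute it, then apply P = I²R for the target.
R_total = 44.8 + 330 + 1800 = 2175 Ω
I = V / R_total = 5.00 / 2175 = 0.002299 A
P_R1 = I² × R1 = (0.002299)² × 44.8 = 0.0002368 W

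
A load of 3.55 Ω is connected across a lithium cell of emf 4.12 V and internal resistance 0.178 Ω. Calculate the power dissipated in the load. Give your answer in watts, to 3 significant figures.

The internal resistance and the load are in series, so the same I flows through both; get I from ε/(r+R), then I²R for the load.
I = ε / (r + R) = 4.12 / (0.178 + 3.55) = 1.105 A
P_load = I² R = (1.105)² × 3.55 = 4.336 W

4.34 W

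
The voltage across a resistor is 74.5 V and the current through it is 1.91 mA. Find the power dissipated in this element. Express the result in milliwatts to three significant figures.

142 mW

With V and I both given, power follows immediately from P = V I.
P = 74.5 V × 0.001910 A = 0.1423 W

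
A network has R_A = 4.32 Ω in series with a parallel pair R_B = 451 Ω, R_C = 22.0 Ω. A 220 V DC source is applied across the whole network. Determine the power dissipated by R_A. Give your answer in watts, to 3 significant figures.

327 W

Reduce the parallel pair to R_p first; the network is then a simple series string.
R_p = (451×22.0)/(451+22.0) = 20.98 Ω
R_total = 4.32 + 20.98 = 25.30 Ω
I = V / R_total = 220 / 25.30 = 8.697 A
R_A is in the main series path, so its power is I²R_A.
P_R_A = (8.697)² × 4.32 = 326.7 W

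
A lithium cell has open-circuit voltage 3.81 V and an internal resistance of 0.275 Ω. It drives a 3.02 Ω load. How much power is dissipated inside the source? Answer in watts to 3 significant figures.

0.368 W

The internal resistance carries the same current as the load; P_int = I²r.
I = ε / (r + R) = 3.81 / (0.275 + 3.02) = 1.156 A
P_int = I² r = (1.156)² × 0.275 = 0.3677 W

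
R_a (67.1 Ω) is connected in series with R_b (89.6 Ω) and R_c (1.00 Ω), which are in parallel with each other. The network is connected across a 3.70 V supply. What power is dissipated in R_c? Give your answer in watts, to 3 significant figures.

Replace R_b and R_c with their parallel equivalent so the circuit becomes R_a in series with R_p.
R_p = (89.6×1.00)/(89.6+1.00) = 0.9890 Ω
R_total = 67.1 + 0.9890 = 68.09 Ω
I = V / R_total = 3.70 / 68.09 = 0.05434 A
Voltage across the parallel pair: V_p = I × R_p = 0.05434 × 0.9890 = 0.05374 V
R_c sees V_p directly, so P = V_p² / R_c.
P_R_c = (0.05374)² / 1.00 = 0.002888 W

0.00289 W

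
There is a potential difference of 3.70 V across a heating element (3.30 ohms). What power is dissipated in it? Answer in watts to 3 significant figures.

4.15 W

V and R are stated; P = V²/R avoids computing the current.
P = (3.70 V)² / 3.30 Ω = 4.148 W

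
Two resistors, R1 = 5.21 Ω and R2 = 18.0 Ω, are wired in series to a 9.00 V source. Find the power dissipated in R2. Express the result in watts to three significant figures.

2.71 W

Since the resistors are in series they all carry the loop current I = V/R_total; the power in any one is I²R.
R_total = 5.21 + 18.0 = 23.21 Ω
I = V / R_total = 9.00 / 23.21 = 0.3878 A
P_R2 = I² × R2 = (0.3878)² × 18.0 = 2.706 W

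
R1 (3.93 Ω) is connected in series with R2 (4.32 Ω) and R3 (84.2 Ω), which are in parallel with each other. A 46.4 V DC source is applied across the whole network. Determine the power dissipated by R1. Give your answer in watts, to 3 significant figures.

131 W

Reduce the parallel pair to R_p first; the network is then a simple series string.
R_p = (4.32×84.2)/(4.32+84.2) = 4.109 Ω
R_total = 3.93 + 4.109 = 8.039 Ω
I = V / R_total = 46.4 / 8.039 = 5.772 A
The full supply current passes through R1: P = I²R.
P_R1 = (5.772)² × 3.93 = 130.9 W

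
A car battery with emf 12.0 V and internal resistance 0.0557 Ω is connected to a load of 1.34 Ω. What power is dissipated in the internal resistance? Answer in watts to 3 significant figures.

4.12 W

r is in series with the load, so it carries the full circuit current — the loss in it is I²r.
I = ε / (r + R) = 12.0 / (0.0557 + 1.34) = 8.598 A
P_int = I² r = (8.598)² × 0.0557 = 4.117 W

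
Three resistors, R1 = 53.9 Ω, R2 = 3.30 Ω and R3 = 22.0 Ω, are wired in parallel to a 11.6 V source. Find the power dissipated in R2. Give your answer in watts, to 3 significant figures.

40.8 W

Every branch has 11.6 V across it, so for R2 the power is simply V²/R.
P_R2 = V² / R2 = (11.6)² / 3.30 Ω = 40.78 W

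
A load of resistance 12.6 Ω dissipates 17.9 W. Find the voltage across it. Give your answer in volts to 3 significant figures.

From P = V I = I²R = V²/R, with the two given quantities we get V = √(P R).
V = √(17.9 × 12.6) = 15.02 V

15.0 V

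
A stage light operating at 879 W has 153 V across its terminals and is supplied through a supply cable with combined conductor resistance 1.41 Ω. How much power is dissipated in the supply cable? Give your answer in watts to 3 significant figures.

Line loss is just I²R for the cable — we know both I and R_line directly.
I = P / V = 879 / 153 = 5.745 A through the supply cable.
P_line = I² R_line = (5.745)² × 1.41 = 46.54 W

46.5 W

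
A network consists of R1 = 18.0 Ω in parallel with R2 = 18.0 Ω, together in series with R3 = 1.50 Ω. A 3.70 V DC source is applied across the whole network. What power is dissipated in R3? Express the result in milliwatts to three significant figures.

Collapse the R1‖R2 pair into one equivalent R_p; then R_p and R3 form a series string.
R_p = (18.0×18.0)/(18.0+18.0) = 9.000 Ω
R_total = R_p + 1.50 = 9.000 + 1.50 = 10.50 Ω
I = V / R_total = 3.70 / 10.50 = 0.3524 A
All the supply current flows through R3; use P = I²R3.
P_R3 = (0.3524)² × 1.50 = 0.1863 W

186 mW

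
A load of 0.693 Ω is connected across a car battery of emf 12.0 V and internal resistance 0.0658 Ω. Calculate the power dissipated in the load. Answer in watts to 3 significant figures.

173 W

With r and R in series, I = ε/(r+R); the load dissipates I²R.
I = ε / (r + R) = 12.0 / (0.0658 + 0.693) = 15.81 A
P_load = I² R = (15.81)² × 0.693 = 173.3 W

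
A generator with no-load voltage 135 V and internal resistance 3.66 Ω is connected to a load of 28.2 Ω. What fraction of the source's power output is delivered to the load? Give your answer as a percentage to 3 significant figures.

Both r and R carry the same current, so the power split is just the resistance split: η = R/(R+r).
η = R / (R + r) = 28.2 / (28.2 + 3.66) = 0.8851

88.5 %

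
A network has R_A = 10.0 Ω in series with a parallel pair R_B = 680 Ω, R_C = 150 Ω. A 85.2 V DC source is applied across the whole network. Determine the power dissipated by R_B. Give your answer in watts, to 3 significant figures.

Reduce the parallel pair to R_p first; the network is then a simple series string.
R_p = (680×150)/(680+150) = 122.9 Ω
R_total = 10.0 + 122.9 = 132.9 Ω
I = V / R_total = 85.2 / 132.9 = 0.6411 A
Voltage across the parallel pair: V_p = I × R_p = 0.6411 × 122.9 = 78.79 V
With V_p across R_B, its power is V_p²/R_B.
P_R_B = (78.79)² / 680 = 9.129 W

9.13 W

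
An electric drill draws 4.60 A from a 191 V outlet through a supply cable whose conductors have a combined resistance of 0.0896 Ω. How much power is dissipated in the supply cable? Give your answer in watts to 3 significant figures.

The supply cable is a series resistance carrying the load current; its dissipation is I²R_line.
The supply cable carries the full 4.60 A.
P_line = I² R_line = (4.600)² × 0.0896 = 1.896 W

1.90 W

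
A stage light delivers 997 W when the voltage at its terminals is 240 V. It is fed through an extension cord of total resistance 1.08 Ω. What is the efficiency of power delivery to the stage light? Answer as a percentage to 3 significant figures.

I = P / V = 997 / 240 = 4.154 A through the extension cord.
P_line = I² R_line = (4.154)² × 1.08 = 18.64 W
P_source = P_load + P_line = 997.0 + 18.64 = 1016 W
η = P_load / P_source = 997.0 / 1016 = 0.9816

98.2 %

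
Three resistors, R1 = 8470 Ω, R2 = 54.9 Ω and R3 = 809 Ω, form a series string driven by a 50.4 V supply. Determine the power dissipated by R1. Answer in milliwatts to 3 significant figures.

247 mW

Every series element carries the same I. Get I from the total resistance, then P = I² × R1.
R_total = 8470 + 54.9 + 809 = 9334 Ω
I = V / R_total = 50.4 / 9334 = 0.005400 A
P_R1 = I² × R1 = (0.005400)² × 8470 = 0.2470 W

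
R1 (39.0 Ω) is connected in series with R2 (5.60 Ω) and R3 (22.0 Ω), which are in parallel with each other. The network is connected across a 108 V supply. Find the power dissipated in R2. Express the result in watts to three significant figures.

First combine the parallel branches into one equivalent R_p, then R1 + R_p is a series pair.
R_p = (5.60×22.0)/(5.60+22.0) = 4.464 Ω
R_total = 39.0 + 4.464 = 43.46 Ω
I = V / R_total = 108 / 43.46 = 2.485 A
Voltage across the parallel pair: V_p = I × R_p = 2.485 × 4.464 = 11.09 V
R2 is across V_p, so use P = V²/R for that branch.
P_R2 = (11.09)² / 5.60 = 21.97 W

22.0 W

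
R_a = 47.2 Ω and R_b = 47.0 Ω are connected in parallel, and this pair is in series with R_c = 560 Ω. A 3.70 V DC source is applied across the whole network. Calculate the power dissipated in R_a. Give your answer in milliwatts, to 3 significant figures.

Collapse the R_a‖R_b pair into one equivalent R_p; then R_p and R_c form a series string.
R_p = (47.2×47.0)/(47.2+47.0) = 23.55 Ω
R_total = R_p + 560 = 23.55 + 560 = 583.5 Ω
I = V / R_total = 3.70 / 583.5 = 0.006341 A
Voltage across the parallel pair: V_p = I × R_p = 0.006341 × 23.55 = 0.1493 V
R_a sits across V_p; its power is V_p²/R.
P_R_a = (0.1493)² / 47.2 = 0.0004724 W

0.472 mW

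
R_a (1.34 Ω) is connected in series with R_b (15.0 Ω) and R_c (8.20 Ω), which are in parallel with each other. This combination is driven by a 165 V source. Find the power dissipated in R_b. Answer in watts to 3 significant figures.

1160 W

Reduce the parallel pair to R_p first; the network is then a simple series string.
R_p = (15.0×8.20)/(15.0+8.20) = 5.302 Ω
R_total = 1.34 + 5.302 = 6.642 Ω
I = V / R_total = 165 / 6.642 = 24.84 A
Voltage across the parallel pair: V_p = I × R_p = 24.84 × 5.302 = 131.7 V
R_b sees V_p directly, so P = V_p² / R_b.
P_R_b = (131.7)² / 15.0 = 1157 W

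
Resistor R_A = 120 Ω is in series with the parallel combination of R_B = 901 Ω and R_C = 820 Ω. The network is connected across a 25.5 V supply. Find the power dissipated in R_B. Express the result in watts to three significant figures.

0.441 W

First combine the parallel branches into one equivalent R_p, then R_A + R_p is a series pair.
R_p = (901×820)/(901+820) = 429.3 Ω
R_total = 120 + 429.3 = 549.3 Ω
I = V / R_total = 25.5 / 549.3 = 0.04642 A
Voltage across the parallel pair: V_p = I × R_p = 0.04642 × 429.3 = 19.93 V
R_B sees V_p directly, so P = V_p² / R_B.
P_R_B = (19.93)² / 901 = 0.4408 W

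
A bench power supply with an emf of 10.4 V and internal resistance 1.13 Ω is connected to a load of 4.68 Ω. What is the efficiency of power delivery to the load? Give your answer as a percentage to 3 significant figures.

80.6 %

Both r and R carry the same current, so the power split is just the resistance split: η = R/(R+r).
η = R / (R + r) = 4.68 / (4.68 + 1.13) = 0.8055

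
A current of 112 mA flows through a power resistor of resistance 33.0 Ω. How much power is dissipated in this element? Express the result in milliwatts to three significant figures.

414 mW

Knowing I and R, the power is just I²R — no need to find V first.
P = (0.1120 A)² × 33.0 Ω = 0.4140 W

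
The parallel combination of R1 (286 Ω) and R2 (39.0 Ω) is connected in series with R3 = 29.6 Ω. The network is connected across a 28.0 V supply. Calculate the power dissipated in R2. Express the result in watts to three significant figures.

Reduce the parallel combination to a single R_p; the circuit then becomes R_p in series with the remaining resistor.
R_p = (286×39.0)/(286+39.0) = 34.32 Ω
R_total = R_p + 29.6 = 34.32 + 29.6 = 63.92 Ω
I = V / R_total = 28.0 / 63.92 = 0.4380 A
Voltage across the parallel pair: V_p = I × R_p = 0.4380 × 34.32 = 15.03 V
R2 has V_p across it, so P = V_p²/R2.
P_R2 = (15.03)² / 39.0 = 5.795 W

5.80 W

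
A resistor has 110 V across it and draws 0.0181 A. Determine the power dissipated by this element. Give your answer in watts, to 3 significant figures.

1.99 W

Since both terminal voltage and current are stated, P = V I gives the power in one step.
P = 110 V × 0.01810 A = 1.991 W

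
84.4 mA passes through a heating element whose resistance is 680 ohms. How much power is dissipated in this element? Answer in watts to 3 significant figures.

Knowing I and R, the power is just I²R — no need to find V first.
P = (0.08440 A)² × 680 Ω = 4.844 W

4.84 W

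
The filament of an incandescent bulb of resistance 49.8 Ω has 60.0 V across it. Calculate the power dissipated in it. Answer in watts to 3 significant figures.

72.3 W

We know the drop across the element and its resistance — P = V²/R, one step.
P = (60.0 V)² / 49.8 Ω = 72.29 W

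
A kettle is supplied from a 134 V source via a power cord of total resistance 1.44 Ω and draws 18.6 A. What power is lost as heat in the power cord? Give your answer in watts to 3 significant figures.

498 W

Line loss is just I²R for the cable — we know both I and R_line directly.
The power cord carries the full 18.6 A.
P_line = I² R_line = (18.60)² × 1.44 = 498.2 W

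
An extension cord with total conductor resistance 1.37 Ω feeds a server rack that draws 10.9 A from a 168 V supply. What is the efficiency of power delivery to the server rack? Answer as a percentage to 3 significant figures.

The extension cord carries the full 10.9 A.
P_line = I² R_line = (10.90)² × 1.37 = 162.8 W
P_source = V I = 168 × 10.90 = 1831 W; P_load = 1668 W
η = P_load / P_source = 1668 / 1831 = 0.9111

91.1 %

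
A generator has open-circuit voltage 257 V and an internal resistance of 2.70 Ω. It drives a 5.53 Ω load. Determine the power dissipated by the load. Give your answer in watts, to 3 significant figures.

Find the circuit current first, then P = I²R for the load (series elements share I).
I = ε / (r + R) = 257 / (2.70 + 5.53) = 31.23 A
P_load = I² R = (31.23)² × 5.53 = 5393 W

5390 W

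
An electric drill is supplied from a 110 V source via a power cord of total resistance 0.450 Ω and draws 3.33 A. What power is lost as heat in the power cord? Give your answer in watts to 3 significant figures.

The power cord and load are in series, so the same current flows in both; the loss is I²R_line.
The power cord carries the full 3.33 A.
P_line = I² R_line = (3.330)² × 0.450 = 4.990 W

4.99 W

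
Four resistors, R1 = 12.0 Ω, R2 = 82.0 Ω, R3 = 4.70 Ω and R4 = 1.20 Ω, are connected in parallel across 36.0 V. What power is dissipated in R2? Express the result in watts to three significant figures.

The supply voltage appears across each parallel branch — just use P = V²/R2.
P_R2 = V² / R2 = (36.0)² / 82.0 Ω = 15.80 W

15.8 W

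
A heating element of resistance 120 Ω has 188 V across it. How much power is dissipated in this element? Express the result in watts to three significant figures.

295 W

Voltage and resistance are given, so P = V²/R is the one-step route.
P = (188 V)² / 120 Ω = 294.5 W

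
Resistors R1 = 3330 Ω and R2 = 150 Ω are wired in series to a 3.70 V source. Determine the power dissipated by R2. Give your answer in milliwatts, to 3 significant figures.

The current is common to all series resistors; compute it, then apply P = I²R for the target.
R_total = 3330 + 150 = 3480 Ω
I = V / R_total = 3.70 / 3480 = 0.001063 A
P_R2 = I² × R2 = (0.001063)² × 150 = 0.0001696 W

0.170 mW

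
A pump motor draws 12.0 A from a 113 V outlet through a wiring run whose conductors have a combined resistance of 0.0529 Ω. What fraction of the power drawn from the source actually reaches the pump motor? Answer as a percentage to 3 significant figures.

99.4 %

The wiring run carries the full 12.0 A.
P_line = I² R_line = (12.00)² × 0.0529 = 7.618 W
P_source = V I = 113 × 12.00 = 1356 W; P_load = 1348 W
η = P_load / P_source = 1348 / 1356 = 0.9944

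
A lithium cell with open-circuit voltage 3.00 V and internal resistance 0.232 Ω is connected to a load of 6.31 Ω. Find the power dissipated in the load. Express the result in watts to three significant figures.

1.33 W

Load and internal resistance form a series loop — compute the loop current, then the load power via I²R.
I = ε / (r + R) = 3.00 / (0.232 + 6.31) = 0.4586 A
P_load = I² R = (0.4586)² × 6.31 = 1.327 W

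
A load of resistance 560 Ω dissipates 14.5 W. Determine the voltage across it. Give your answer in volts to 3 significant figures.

The two known quantities fix the third via V = √(P R).
V = √(14.5 × 560) = 90.11 V

90.1 V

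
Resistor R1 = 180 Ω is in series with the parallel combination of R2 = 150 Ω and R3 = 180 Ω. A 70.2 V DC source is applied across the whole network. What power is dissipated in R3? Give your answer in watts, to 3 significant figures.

Reduce the parallel pair to R_p first; the network is then a simple series string.
R_p = (150×180)/(150+180) = 81.82 Ω
R_total = 180 + 81.82 = 261.8 Ω
I = V / R_total = 70.2 / 261.8 = 0.2681 A
Voltage across the parallel pair: V_p = I × R_p = 0.2681 × 81.82 = 21.94 V
With V_p across R3, its power is V_p²/R3.
P_R3 = (21.94)² / 180 = 2.674 W

2.67 W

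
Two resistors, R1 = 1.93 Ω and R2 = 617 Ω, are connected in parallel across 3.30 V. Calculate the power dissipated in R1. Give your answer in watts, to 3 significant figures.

5.64 W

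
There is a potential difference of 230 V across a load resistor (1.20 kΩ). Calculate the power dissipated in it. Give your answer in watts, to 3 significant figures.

44.1 W

With V across and R both known, P = V²/R gives the dissipation directly.
P = (230 V)² / 1200 Ω = 44.08 W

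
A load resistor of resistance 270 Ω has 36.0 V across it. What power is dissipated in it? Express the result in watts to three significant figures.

4.80 W

With V across and R both known, P = V²/R gives the dissipation directly.
P = (36.0 V)² / 270 Ω = 4.800 W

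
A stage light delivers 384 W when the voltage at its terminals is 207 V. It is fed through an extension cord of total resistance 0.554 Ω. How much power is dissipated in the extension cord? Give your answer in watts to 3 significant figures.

Only the current and the line resistance are needed for the I²R loss.
I = P / V = 384 / 207 = 1.855 A through the extension cord.
P_line = I² R_line = (1.855)² × 0.554 = 1.906 W

1.91 W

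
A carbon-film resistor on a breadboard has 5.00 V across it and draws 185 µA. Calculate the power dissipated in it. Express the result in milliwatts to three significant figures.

0.925 mW

With V and I both given, power follows immediately from P = V I.
P = 5.00 V × 0.0001850 A = 0.0009250 W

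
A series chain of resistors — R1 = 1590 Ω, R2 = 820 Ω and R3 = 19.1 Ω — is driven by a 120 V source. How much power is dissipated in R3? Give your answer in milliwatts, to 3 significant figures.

In a series string the same current flows through every resistor — find that current, then P = I²R for the one we want.
R_total = 1590 + 820 + 19.1 = 2429 Ω
I = V / R_total = 120 / 2429 = 0.04940 A
P_R3 = I² × R3 = (0.04940)² × 19.1 = 0.04661 W

46.6 mW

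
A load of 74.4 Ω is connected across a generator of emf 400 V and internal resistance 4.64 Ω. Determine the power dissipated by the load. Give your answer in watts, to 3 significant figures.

1910 W

With r and R in series, I = ε/(r+R); the load dissipates I²R.
I = ε / (r + R) = 400 / (4.64 + 74.4) = 5.061 A
P_load = I² R = (5.061)² × 74.4 = 1905 W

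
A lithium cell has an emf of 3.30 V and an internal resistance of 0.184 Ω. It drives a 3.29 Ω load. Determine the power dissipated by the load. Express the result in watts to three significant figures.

The internal resistance and the load are in series, so the same I flows through both; get I from ε/(r+R), then I²R for the load.
I = ε / (r + R) = 3.30 / (0.184 + 3.29) = 0.9499 A
P_load = I² R = (0.9499)² × 3.29 = 2.969 W

2.97 W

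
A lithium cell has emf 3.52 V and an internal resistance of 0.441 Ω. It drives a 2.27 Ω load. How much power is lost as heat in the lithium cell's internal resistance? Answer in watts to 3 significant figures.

The internal resistance carries the same current as the load; P_int = I²r.
I = ε / (r + R) = 3.52 / (0.441 + 2.27) = 1.298 A
P_int = I² r = (1.298)² × 0.441 = 0.7435 W

0.743 W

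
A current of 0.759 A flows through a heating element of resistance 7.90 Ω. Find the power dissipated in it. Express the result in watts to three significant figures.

Current and resistance are given, so P = I²R is the direct form.
P = (0.7590 A)² × 7.90 Ω = 4.551 W

4.55 W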